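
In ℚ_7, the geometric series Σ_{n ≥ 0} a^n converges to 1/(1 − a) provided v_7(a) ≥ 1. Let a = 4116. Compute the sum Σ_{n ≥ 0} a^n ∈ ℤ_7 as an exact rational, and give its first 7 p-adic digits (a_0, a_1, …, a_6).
Σ a^n = 1/(1 − a) = -1/4115;  first 7 digits = (1, 0, 0, 5, 1, 0, 4)

v_7(a) = 3 ≥ 1, so the series converges in ℤ_7 to 1/(1 − a) = 1/(1 − 4116) = -1/4115. Expand this rational in ℤ_7: compute digits iteratively via d_i = x_i mod 7, x_{i+1} = (x_i − d_i)/7. The first 7 digits are (1, 0, 0, 5, 1, 0, 4).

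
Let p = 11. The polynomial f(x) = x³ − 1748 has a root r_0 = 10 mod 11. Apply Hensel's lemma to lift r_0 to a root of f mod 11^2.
r_1 = 98 (mod 121)

Hensel: r_{i+1} = r_i − f(r_i)/f′(r_i) mod 11^{i+2}, where f′(x) = 3x². Iterate:
  r_0 = 10 (mod 11)
  r_1 = 98 (mod 121)
Final: r = 98 with f(r) ≡ 0 mod 11^2.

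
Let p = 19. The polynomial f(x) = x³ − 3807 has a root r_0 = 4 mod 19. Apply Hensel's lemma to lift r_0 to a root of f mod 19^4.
r_3 = 67416 (mod 130321)

Hensel: r_{i+1} = r_i − f(r_i)/f′(r_i) mod 19^{i+2}, where f′(x) = 3x². Iterate:
  r_0 = 4 (mod 19)
  r_1 = 270 (mod 361)
  r_2 = 5685 (mod 6859)
  r_3 = 67416 (mod 130321)
Final: r = 67416 with f(r) ≡ 0 mod 19^4.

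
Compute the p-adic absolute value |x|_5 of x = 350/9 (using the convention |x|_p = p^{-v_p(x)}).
|350/9|_5 = 1/25

Step 1 — compute v_5(x) by factoring powers of 5 out of the numerator and denominator: v_5(350/9) = 2. Step 2 — apply |x|_p = p^{-v_p(x)} = 5^{-2} = 1/25.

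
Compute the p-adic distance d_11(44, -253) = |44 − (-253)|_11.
d_11(44, -253) = 1/11

Step 1 — x − y = 44 − (-253) = 297. Step 2 — v_11(297) = 1 (factor: 297 = (11^1 · 27); the sign does not affect v_p). Step 3 — |x − y|_11 = 11^{-1} = 1/11.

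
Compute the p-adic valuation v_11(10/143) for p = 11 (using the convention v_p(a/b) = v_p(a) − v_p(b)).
v_11(10/143) = -1

Factor powers of 11 from the numerator and denominator of the reduced fraction: 10 = 11^0 · 10 and 143 = 11^1 · 13. Apply v_p(a/b) = v_p(a) − v_p(b): v_11(10/143) = 0 − 1 = -1.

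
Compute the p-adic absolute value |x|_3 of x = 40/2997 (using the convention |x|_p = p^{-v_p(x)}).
|40/2997|_3 = 81

Step 1 — compute v_3(x) by factoring powers of 3 out of the numerator and denominator: v_3(40/2997) = -4. Step 2 — apply |x|_p = p^{-v_p(x)} = 3^{4} = 81.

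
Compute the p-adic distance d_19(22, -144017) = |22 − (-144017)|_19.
d_19(22, -144017) = 1/6859

Step 1 — x − y = 22 − (-144017) = 144039. Step 2 — v_19(144039) = 3 (factor: 144039 = (19^3 · 21); the sign does not affect v_p). Step 3 — |x − y|_19 = 19^{-3} = 1/6859.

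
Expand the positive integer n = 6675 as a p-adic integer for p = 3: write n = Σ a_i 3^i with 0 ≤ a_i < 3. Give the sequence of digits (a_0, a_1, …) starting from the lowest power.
(a_0, a_1, …) = (0, 2, 0, 1, 1, 0, 0, 0, 1)

Repeated division by 3 gives the digits low-to-high: 6675 = 2·3^1 + 1·3^3 + 1·3^4 + 1·3^8. Digit sequence: (0, 2, 0, 1, 1, 0, 0, 0, 1).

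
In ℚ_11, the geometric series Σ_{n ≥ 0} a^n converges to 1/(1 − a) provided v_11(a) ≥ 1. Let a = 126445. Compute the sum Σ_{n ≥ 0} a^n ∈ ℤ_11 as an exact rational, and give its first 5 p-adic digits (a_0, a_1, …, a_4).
Σ a^n = 1/(1 − a) = -1/126444;  first 5 digits = (1, 0, 0, 7, 8)

v_11(a) = 3 ≥ 1, so the series converges in ℤ_11 to 1/(1 − a) = 1/(1 − 126445) = -1/126444. Expand this rational in ℤ_11: compute digits iteratively via d_i = x_i mod 11, x_{i+1} = (x_i − d_i)/11. The first 5 digits are (1, 0, 0, 7, 8).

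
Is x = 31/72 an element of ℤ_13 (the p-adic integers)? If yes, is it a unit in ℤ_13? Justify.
x ∈ ℤ_13^× (unit); v_13(x) = 0

ℤ_13 = {x ∈ ℚ_13 : v_13(x) ≥ 0} and ℤ_13^× = {x ∈ ℤ_13 : v_13(x) = 0}. Here v_13(31/72) = v_13(num) − v_13(den) = 0; compare against these criteria.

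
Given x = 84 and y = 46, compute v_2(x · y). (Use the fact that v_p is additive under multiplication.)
v_2(3864) = 3

v_p(x) = 2 (factor: 84 = 2^2 · 21); v_p(y) = 1 (factor: 46 = 2^1 · 23). Additivity: v_p(xy) = v_p(x) + v_p(y) = 2 + 1 = 3. (Direct check: xy = 3864 = 2^3 · (483).)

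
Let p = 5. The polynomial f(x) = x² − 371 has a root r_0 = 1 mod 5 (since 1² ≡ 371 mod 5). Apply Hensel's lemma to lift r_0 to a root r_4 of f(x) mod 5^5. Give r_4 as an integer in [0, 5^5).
r_4 = 2011 (mod 3125)

Hensel's recurrence: r_{i+1} = r_i − f(r_i)·(f′(r_i))^{-1} mod 5^{i+2}, with f′(x) = 2x. Iterate:
  r_0 = 1 (mod 5)
  r_1 = 11 (mod 25)
  r_2 = 11 (mod 125)
  r_3 = 136 (mod 625)
  r_4 = 2011 (mod 3125)
Final: r_4 = 2011, and one checks f(r_4) ≡ 0 mod 5^5.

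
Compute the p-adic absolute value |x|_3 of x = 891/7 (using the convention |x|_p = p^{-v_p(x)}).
|891/7|_3 = 1/81

Step 1 — compute v_3(x) by factoring powers of 3 out of the numerator and denominator: v_3(891/7) = 4. Step 2 — apply |x|_p = p^{-v_p(x)} = 3^{-4} = 1/81.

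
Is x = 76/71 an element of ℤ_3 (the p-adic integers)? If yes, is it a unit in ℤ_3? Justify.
x ∈ ℤ_3^× (unit); v_3(x) = 0

ℤ_3 = {x ∈ ℚ_3 : v_3(x) ≥ 0} and ℤ_3^× = {x ∈ ℤ_3 : v_3(x) = 0}. Here v_3(76/71) = v_3(num) − v_3(den) = 0; compare against these criteria.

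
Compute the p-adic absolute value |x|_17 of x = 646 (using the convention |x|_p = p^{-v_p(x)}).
|646|_17 = 1/17

Step 1 — compute v_17(x) by factoring powers of 17 out of the numerator and denominator: v_17(646) = 1. Step 2 — apply |x|_p = p^{-v_p(x)} = 17^{-1} = 1/17.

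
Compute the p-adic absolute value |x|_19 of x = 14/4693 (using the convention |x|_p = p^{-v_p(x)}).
|14/4693|_19 = 361

Step 1 — compute v_19(x) by factoring powers of 19 out of the numerator and denominator: v_19(14/4693) = -2. Step 2 — apply |x|_p = p^{-v_p(x)} = 19^{2} = 361.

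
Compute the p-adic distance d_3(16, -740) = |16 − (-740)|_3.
d_3(16, -740) = 1/27

Step 1 — x − y = 16 − (-740) = 756. Step 2 — v_3(756) = 3 (factor: 756 = (3^3 · 28); the sign does not affect v_p). Step 3 — |x − y|_3 = 3^{-3} = 1/27.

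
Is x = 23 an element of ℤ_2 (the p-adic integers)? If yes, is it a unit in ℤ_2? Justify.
x ∈ ℤ_2^× (unit); v_2(x) = 0

ℤ_2 = {x ∈ ℚ_2 : v_2(x) ≥ 0} and ℤ_2^× = {x ∈ ℤ_2 : v_2(x) = 0}. Here v_2(23) = v_2(num) − v_2(den) = 0; compare against these criteria.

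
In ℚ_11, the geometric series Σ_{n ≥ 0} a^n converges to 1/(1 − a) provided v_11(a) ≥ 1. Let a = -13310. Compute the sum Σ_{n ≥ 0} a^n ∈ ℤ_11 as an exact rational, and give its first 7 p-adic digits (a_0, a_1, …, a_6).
Σ a^n = 1/(1 − a) = 1/13311;  first 7 digits = (1, 0, 0, 1, 10, 10, 0)

v_11(a) = 3 ≥ 1, so the series converges in ℤ_11 to 1/(1 − a) = 1/(1 − (-13310)) = 1/13311. Expand this rational in ℤ_11: compute digits iteratively via d_i = x_i mod 11, x_{i+1} = (x_i − d_i)/11. The first 7 digits are (1, 0, 0, 1, 10, 10, 0).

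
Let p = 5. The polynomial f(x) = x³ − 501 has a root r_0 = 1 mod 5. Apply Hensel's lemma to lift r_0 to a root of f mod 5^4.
r_3 = 376 (mod 625)

Hensel: r_{i+1} = r_i − f(r_i)/f′(r_i) mod 5^{i+2}, where f′(x) = 3x². Iterate:
  r_0 = 1 (mod 5)
  r_1 = 1 (mod 25)
  r_2 = 1 (mod 125)
  r_3 = 376 (mod 625)
Final: r = 376 with f(r) ≡ 0 mod 5^4.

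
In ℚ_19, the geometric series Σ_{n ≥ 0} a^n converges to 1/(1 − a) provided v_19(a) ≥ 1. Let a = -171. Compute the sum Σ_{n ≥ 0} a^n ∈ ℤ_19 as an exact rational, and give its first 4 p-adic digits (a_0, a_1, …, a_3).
Σ a^n = 1/(1 − a) = 1/172;  first 4 digits = (1, 10, 4, 16)

v_19(a) = 1 ≥ 1, so the series converges in ℤ_19 to 1/(1 − a) = 1/(1 − (-171)) = 1/172. Expand this rational in ℤ_19: compute digits iteratively via d_i = x_i mod 19, x_{i+1} = (x_i − d_i)/19. The first 4 digits are (1, 10, 4, 16).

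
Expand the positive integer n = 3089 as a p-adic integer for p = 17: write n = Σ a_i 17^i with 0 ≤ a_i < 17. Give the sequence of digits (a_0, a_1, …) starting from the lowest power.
(a_0, a_1, …) = (12, 11, 10)

Repeated division by 17 gives the digits low-to-high: 3089 = 12 + 11·17^1 + 10·17^2. Digit sequence: (12, 11, 10).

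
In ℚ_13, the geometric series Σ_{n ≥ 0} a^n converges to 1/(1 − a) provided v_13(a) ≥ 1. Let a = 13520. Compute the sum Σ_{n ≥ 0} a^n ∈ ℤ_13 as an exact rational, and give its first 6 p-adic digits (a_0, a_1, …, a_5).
Σ a^n = 1/(1 − a) = -1/13519;  first 6 digits = (1, 0, 2, 6, 4, 11)

v_13(a) = 2 ≥ 1, so the series converges in ℤ_13 to 1/(1 − a) = 1/(1 − 13520) = -1/13519. Expand this rational in ℤ_13: compute digits iteratively via d_i = x_i mod 13, x_{i+1} = (x_i − d_i)/13. The first 6 digits are (1, 0, 2, 6, 4, 11).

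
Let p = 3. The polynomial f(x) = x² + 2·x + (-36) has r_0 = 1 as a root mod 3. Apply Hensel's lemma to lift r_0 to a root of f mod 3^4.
r_3 = 61 (mod 81)

Hensel: r_{i+1} = r_i − f(r_i)·(f′(r_i))^{-1} mod 3^{i+2}, f′(x) = 2x + 2. Iterate:
  r_0 = 1 (mod 3)
  r_1 = 7 (mod 9)
  r_2 = 7 (mod 27)
  r_3 = 61 (mod 81)
Final: r = 61 satisfies f(r) ≡ 0 mod 3^4.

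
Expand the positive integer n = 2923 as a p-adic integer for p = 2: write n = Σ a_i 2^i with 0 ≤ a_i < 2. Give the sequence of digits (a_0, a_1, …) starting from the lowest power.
(a_0, a_1, …) = (1, 1, 0, 1, 0, 1, 1, 0, 1, 1, 0, 1)

Repeated division by 2 gives the digits low-to-high: 2923 = 1 + 1·2^1 + 1·2^3 + 1·2^5 + 1·2^6 + 1·2^8 + 1·2^9 + 1·2^11. Digit sequence: (1, 1, 0, 1, 0, 1, 1, 0, 1, 1, 0, 1).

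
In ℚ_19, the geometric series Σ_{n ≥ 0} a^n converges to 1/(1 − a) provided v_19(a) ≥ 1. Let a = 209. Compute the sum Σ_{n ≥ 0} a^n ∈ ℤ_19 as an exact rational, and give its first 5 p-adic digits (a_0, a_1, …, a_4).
Σ a^n = 1/(1 − a) = -1/208;  first 5 digits = (1, 11, 7, 7, 5)

v_19(a) = 1 ≥ 1, so the series converges in ℤ_19 to 1/(1 − a) = 1/(1 − 209) = -1/208. Expand this rational in ℤ_19: compute digits iteratively via d_i = x_i mod 19, x_{i+1} = (x_i − d_i)/19. The first 5 digits are (1, 11, 7, 7, 5).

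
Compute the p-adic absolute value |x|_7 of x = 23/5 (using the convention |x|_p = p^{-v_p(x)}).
|23/5|_7 = 1

Step 1 — compute v_7(x) by factoring powers of 7 out of the numerator and denominator: v_7(23/5) = 0. Step 2 — apply |x|_p = p^{-v_p(x)} = 7^{0} = 1.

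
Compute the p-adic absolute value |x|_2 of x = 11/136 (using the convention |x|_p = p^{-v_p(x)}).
|11/136|_2 = 8

Step 1 — compute v_2(x) by factoring powers of 2 out of the numerator and denominator: v_2(11/136) = -3. Step 2 — apply |x|_p = p^{-v_p(x)} = 2^{3} = 8.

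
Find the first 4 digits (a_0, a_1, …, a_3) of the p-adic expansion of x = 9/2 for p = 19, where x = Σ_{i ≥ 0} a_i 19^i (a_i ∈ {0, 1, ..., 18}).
(a_0, …, a_3) = (14, 9, 9, 9)

v_19(9/2) = 0 (numerator and denominator both coprime to 19), so x ∈ ℤ_19^×. Compute digits iteratively via a_i = x_i mod 19, x_{i+1} = (x_i − a_i)/19, with x_0 = x:
  x_0 = 9/2;  a_0 = 14;  x_1 = (x_0 − 14)/19 = -1/2
  x_1 = -1/2;  a_1 = 9;  x_2 = (x_1 − 9)/19 = -1/2
  x_2 = -1/2;  a_2 = 9;  x_3 = (x_2 − 9)/19 = -1/2
  x_3 = -1/2;  a_3 = 9;  x_4 = (x_3 − 9)/19 = -1/2
Digits: (14, 9, 9, 9).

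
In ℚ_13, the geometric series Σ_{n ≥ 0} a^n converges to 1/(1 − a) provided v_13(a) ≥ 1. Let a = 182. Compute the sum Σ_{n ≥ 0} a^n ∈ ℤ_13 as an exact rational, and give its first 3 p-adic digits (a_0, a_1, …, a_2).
Σ a^n = 1/(1 − a) = -1/181;  first 3 digits = (1, 1, 2)

v_13(a) = 1 ≥ 1, so the series converges in ℤ_13 to 1/(1 − a) = 1/(1 − 182) = -1/181. Expand this rational in ℤ_13: compute digits iteratively via d_i = x_i mod 13, x_{i+1} = (x_i − d_i)/13. The first 3 digits are (1, 1, 2).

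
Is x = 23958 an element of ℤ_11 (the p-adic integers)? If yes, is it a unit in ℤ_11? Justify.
x ∈ ℤ_11 but not a unit; v_11(x) = 3 > 0

ℤ_11 = {x ∈ ℚ_11 : v_11(x) ≥ 0} and ℤ_11^× = {x ∈ ℤ_11 : v_11(x) = 0}. Here v_11(23958) = v_11(num) − v_11(den) = 3; compare against these criteria.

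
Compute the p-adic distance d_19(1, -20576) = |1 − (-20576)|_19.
d_19(1, -20576) = 1/6859

Step 1 — x − y = 1 − (-20576) = 20577. Step 2 — v_19(20577) = 3 (factor: 20577 = (19^3 · 3); the sign does not affect v_p). Step 3 — |x − y|_19 = 19^{-3} = 1/6859.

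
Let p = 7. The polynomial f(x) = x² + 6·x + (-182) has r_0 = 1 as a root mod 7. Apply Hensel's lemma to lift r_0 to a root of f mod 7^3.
r_2 = 225 (mod 343)

Hensel: r_{i+1} = r_i − f(r_i)·(f′(r_i))^{-1} mod 7^{i+2}, f′(x) = 2x + 6. Iterate:
  r_0 = 1 (mod 7)
  r_1 = 29 (mod 49)
  r_2 = 225 (mod 343)
Final: r = 225 satisfies f(r) ≡ 0 mod 7^3.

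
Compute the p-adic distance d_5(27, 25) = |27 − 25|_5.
d_5(27, 25) = 1

Step 1 — x − y = 27 − 25 = 2. Step 2 — v_5(2) = 0 (factor: 2 = (5^0 · 2); the sign does not affect v_p). Step 3 — |x − y|_5 = 5^{0} = 1.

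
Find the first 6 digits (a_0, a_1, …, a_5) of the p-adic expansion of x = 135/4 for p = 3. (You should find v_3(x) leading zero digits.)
(a_0, …, a_5) = (0, 0, 0, 2, 2, 0)

v_3(135/4) = 3, so a_0 = ... = a_2 = 0. Factor out: x = 3^3 · u with u = 5/4 a unit in ℤ_3. Expand u iteratively via a_{v+i} = u_i mod 3, u_{i+1} = (u_i − a_{v+i})/3:
  u_0 = 5/4;  a_3 = 2;  u_1 = (u_0 − 2)/3 = -1/4
  u_1 = -1/4;  a_4 = 2;  u_2 = (u_1 − 2)/3 = -3/4
  u_2 = -3/4;  a_5 = 0;  u_3 = (u_2 − 0)/3 = -1/4
Digits: (0, 0, 0, 2, 2, 0).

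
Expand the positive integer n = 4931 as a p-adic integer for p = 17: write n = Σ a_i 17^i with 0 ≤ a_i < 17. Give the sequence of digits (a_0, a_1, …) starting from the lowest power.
(a_0, a_1, …) = (1, 1, 0, 1)

Repeated division by 17 gives the digits low-to-high: 4931 = 1 + 1·17^1 + 1·17^3. Digit sequence: (1, 1, 0, 1).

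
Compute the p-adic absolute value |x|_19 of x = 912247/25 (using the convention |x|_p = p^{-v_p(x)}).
|912247/25|_19 = 1/130321

Step 1 — compute v_19(x) by factoring powers of 19 out of the numerator and denominator: v_19(912247/25) = 4. Step 2 — apply |x|_p = p^{-v_p(x)} = 19^{-4} = 1/130321.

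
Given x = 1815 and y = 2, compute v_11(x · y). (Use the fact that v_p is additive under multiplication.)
v_11(3630) = 2

v_p(x) = 2 (factor: 1815 = 11^2 · 15); v_p(y) = 0 (factor: 2 = 11^0 · 2). Additivity: v_p(xy) = v_p(x) + v_p(y) = 2 + 0 = 2. (Direct check: xy = 3630 = 11^2 · (30).)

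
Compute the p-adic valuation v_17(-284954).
v_17(-284954) = 3

v_17(n) is the largest exponent k such that 17^k divides n. Factor out: -284954 = -17^3 · 58. (Sign doesn't affect v_p.) So v_17(-284954) = 3.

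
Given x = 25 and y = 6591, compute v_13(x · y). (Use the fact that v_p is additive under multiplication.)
v_13(164775) = 3

v_p(x) = 0 (factor: 25 = 13^0 · 25); v_p(y) = 3 (factor: 6591 = 13^3 · 3). Additivity: v_p(xy) = v_p(x) + v_p(y) = 0 + 3 = 3. (Direct check: xy = 164775 = 13^3 · (75).)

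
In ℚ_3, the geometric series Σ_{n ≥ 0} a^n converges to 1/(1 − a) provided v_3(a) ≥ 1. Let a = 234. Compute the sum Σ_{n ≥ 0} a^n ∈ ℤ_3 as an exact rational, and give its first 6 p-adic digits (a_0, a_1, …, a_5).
Σ a^n = 1/(1 − a) = -1/233;  first 6 digits = (1, 0, 2, 2, 0, 1)

v_3(a) = 2 ≥ 1, so the series converges in ℤ_3 to 1/(1 − a) = 1/(1 − 234) = -1/233. Expand this rational in ℤ_3: compute digits iteratively via d_i = x_i mod 3, x_{i+1} = (x_i − d_i)/3. The first 6 digits are (1, 0, 2, 2, 0, 1).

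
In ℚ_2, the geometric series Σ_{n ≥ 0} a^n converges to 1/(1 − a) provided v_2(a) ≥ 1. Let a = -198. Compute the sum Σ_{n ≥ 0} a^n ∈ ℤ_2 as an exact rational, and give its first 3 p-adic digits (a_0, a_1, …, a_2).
Σ a^n = 1/(1 − a) = 1/199;  first 3 digits = (1, 1, 1)

v_2(a) = 1 ≥ 1, so the series converges in ℤ_2 to 1/(1 − a) = 1/(1 − (-198)) = 1/199. Expand this rational in ℤ_2: compute digits iteratively via d_i = x_i mod 2, x_{i+1} = (x_i − d_i)/2. The first 3 digits are (1, 1, 1).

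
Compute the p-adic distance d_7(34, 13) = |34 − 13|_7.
d_7(34, 13) = 1/7

Step 1 — x − y = 34 − 13 = 21. Step 2 — v_7(21) = 1 (factor: 21 = (7^1 · 3); the sign does not affect v_p). Step 3 — |x − y|_7 = 7^{-1} = 1/7.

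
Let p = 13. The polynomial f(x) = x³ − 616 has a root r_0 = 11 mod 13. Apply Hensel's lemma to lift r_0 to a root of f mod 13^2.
r_1 = 50 (mod 169)

Hensel: r_{i+1} = r_i − f(r_i)/f′(r_i) mod 13^{i+2}, where f′(x) = 3x². Iterate:
  r_0 = 11 (mod 13)
  r_1 = 50 (mod 169)
Final: r = 50 with f(r) ≡ 0 mod 13^2.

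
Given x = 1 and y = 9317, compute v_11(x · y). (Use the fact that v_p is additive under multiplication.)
v_11(9317) = 3

v_p(x) = 0 (factor: 1 = 11^0 · 1); v_p(y) = 3 (factor: 9317 = 11^3 · 7). Additivity: v_p(xy) = v_p(x) + v_p(y) = 0 + 3 = 3. (Direct check: xy = 9317 = 11^3 · (7).)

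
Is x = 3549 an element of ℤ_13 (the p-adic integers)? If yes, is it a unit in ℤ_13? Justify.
x ∈ ℤ_13 but not a unit; v_13(x) = 2 > 0

ℤ_13 = {x ∈ ℚ_13 : v_13(x) ≥ 0} and ℤ_13^× = {x ∈ ℤ_13 : v_13(x) = 0}. Here v_13(3549) = v_13(num) − v_13(den) = 2; compare against these criteria.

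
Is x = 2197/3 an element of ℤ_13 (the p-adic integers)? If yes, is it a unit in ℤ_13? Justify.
x ∈ ℤ_13 but not a unit; v_13(x) = 3 > 0

ℤ_13 = {x ∈ ℚ_13 : v_13(x) ≥ 0} and ℤ_13^× = {x ∈ ℤ_13 : v_13(x) = 0}. Here v_13(2197/3) = v_13(num) − v_13(den) = 3; compare against these criteria.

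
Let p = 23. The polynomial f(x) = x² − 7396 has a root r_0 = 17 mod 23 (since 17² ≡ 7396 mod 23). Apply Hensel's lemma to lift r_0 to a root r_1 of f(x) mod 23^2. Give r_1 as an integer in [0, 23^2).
r_1 = 86 (mod 529)

Hensel's recurrence: r_{i+1} = r_i − f(r_i)·(f′(r_i))^{-1} mod 23^{i+2}, with f′(x) = 2x. Iterate:
  r_0 = 17 (mod 23)
  r_1 = 86 (mod 529)
Final: r_1 = 86, and one checks f(r_1) ≡ 0 mod 23^2.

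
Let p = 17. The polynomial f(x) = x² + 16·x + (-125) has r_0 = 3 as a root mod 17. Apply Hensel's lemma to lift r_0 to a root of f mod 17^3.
r_2 = 2213 (mod 4913)

Hensel: r_{i+1} = r_i − f(r_i)·(f′(r_i))^{-1} mod 17^{i+2}, f′(x) = 2x + 16. Iterate:
  r_0 = 3 (mod 17)
  r_1 = 190 (mod 289)
  r_2 = 2213 (mod 4913)
Final: r = 2213 satisfies f(r) ≡ 0 mod 17^3.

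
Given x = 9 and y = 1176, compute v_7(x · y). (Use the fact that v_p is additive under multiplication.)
v_7(10584) = 2

v_p(x) = 0 (factor: 9 = 7^0 · 9); v_p(y) = 2 (factor: 1176 = 7^2 · 24). Additivity: v_p(xy) = v_p(x) + v_p(y) = 0 + 2 = 2. (Direct check: xy = 10584 = 7^2 · (216).)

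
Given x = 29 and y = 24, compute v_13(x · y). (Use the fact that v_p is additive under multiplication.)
v_13(696) = 0

v_p(x) = 0 (factor: 29 = 13^0 · 29); v_p(y) = 0 (factor: 24 = 13^0 · 24). Additivity: v_p(xy) = v_p(x) + v_p(y) = 0 + 0 = 0. (Direct check: xy = 696 = 13^0 · (696).)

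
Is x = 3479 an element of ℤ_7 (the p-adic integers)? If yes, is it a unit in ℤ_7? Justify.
x ∈ ℤ_7 but not a unit; v_7(x) = 2 > 0

ℤ_7 = {x ∈ ℚ_7 : v_7(x) ≥ 0} and ℤ_7^× = {x ∈ ℤ_7 : v_7(x) = 0}. Here v_7(3479) = v_7(num) − v_7(den) = 2; compare against these criteria.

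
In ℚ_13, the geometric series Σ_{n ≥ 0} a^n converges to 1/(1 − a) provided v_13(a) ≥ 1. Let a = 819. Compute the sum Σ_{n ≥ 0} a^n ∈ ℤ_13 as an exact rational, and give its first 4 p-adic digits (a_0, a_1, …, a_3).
Σ a^n = 1/(1 − a) = -1/818;  first 4 digits = (1, 11, 8, 11)

v_13(a) = 1 ≥ 1, so the series converges in ℤ_13 to 1/(1 − a) = 1/(1 − 819) = -1/818. Expand this rational in ℤ_13: compute digits iteratively via d_i = x_i mod 13, x_{i+1} = (x_i − d_i)/13. The first 4 digits are (1, 11, 8, 11).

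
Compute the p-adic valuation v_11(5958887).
v_11(5958887) = 5

v_11(n) is the largest exponent k such that 11^k divides n. Factor out: 5958887 = 11^5 · 37. (Sign doesn't affect v_p.) So v_11(5958887) = 5.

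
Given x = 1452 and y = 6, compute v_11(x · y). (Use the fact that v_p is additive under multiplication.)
v_11(8712) = 2

v_p(x) = 2 (factor: 1452 = 11^2 · 12); v_p(y) = 0 (factor: 6 = 11^0 · 6). Additivity: v_p(xy) = v_p(x) + v_p(y) = 2 + 0 = 2. (Direct check: xy = 8712 = 11^2 · (72).)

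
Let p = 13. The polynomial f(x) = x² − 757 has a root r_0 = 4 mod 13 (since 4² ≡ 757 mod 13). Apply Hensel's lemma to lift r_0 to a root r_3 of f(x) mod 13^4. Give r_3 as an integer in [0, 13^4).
r_3 = 25341 (mod 28561)

Hensel's recurrence: r_{i+1} = r_i − f(r_i)·(f′(r_i))^{-1} mod 13^{i+2}, with f′(x) = 2x. Iterate:
  r_0 = 4 (mod 13)
  r_1 = 160 (mod 169)
  r_2 = 1174 (mod 2197)
  r_3 = 25341 (mod 28561)
Final: r_3 = 25341, and one checks f(r_3) ≡ 0 mod 13^4.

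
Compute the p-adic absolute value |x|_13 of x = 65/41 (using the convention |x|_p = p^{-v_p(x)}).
|65/41|_13 = 1/13

Step 1 — compute v_13(x) by factoring powers of 13 out of the numerator and denominator: v_13(65/41) = 1. Step 2 — apply |x|_p = p^{-v_p(x)} = 13^{-1} = 1/13.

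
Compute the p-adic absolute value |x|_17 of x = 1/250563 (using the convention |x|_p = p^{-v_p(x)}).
|1/250563|_17 = 83521

Step 1 — compute v_17(x) by factoring powers of 17 out of the numerator and denominator: v_17(1/250563) = -4. Step 2 — apply |x|_p = p^{-v_p(x)} = 17^{4} = 83521.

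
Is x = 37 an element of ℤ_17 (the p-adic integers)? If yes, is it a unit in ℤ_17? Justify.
x ∈ ℤ_17^× (unit); v_17(x) = 0

ℤ_17 = {x ∈ ℚ_17 : v_17(x) ≥ 0} and ℤ_17^× = {x ∈ ℤ_17 : v_17(x) = 0}. Here v_17(37) = v_17(num) − v_17(den) = 0; compare against these criteria.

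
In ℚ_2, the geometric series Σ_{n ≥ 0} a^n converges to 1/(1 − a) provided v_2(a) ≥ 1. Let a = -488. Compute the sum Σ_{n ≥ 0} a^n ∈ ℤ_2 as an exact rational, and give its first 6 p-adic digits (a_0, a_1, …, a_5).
Σ a^n = 1/(1 − a) = 1/489;  first 6 digits = (1, 0, 0, 1, 1, 0)

v_2(a) = 3 ≥ 1, so the series converges in ℤ_2 to 1/(1 − a) = 1/(1 − (-488)) = 1/489. Expand this rational in ℤ_2: compute digits iteratively via d_i = x_i mod 2, x_{i+1} = (x_i − d_i)/2. The first 6 digits are (1, 0, 0, 1, 1, 0).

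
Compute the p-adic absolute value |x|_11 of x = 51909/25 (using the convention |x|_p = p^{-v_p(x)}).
|51909/25|_11 = 1/1331

Step 1 — compute v_11(x) by factoring powers of 11 out of the numerator and denominator: v_11(51909/25) = 3. Step 2 — apply |x|_p = p^{-v_p(x)} = 11^{-3} = 1/1331.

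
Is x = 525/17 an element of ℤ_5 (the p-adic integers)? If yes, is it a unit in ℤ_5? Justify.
x ∈ ℤ_5 but not a unit; v_5(x) = 2 > 0

ℤ_5 = {x ∈ ℚ_5 : v_5(x) ≥ 0} and ℤ_5^× = {x ∈ ℤ_5 : v_5(x) = 0}. Here v_5(525/17) = v_5(num) − v_5(den) = 2; compare against these criteria.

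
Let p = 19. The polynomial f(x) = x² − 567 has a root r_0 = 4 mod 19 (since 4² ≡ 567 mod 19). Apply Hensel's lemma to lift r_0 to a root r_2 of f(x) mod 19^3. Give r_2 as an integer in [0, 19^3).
r_2 = 4450 (mod 6859)

Hensel's recurrence: r_{i+1} = r_i − f(r_i)·(f′(r_i))^{-1} mod 19^{i+2}, with f′(x) = 2x. Iterate:
  r_0 = 4 (mod 19)
  r_1 = 118 (mod 361)
  r_2 = 4450 (mod 6859)
Final: r_2 = 4450, and one checks f(r_2) ≡ 0 mod 19^3.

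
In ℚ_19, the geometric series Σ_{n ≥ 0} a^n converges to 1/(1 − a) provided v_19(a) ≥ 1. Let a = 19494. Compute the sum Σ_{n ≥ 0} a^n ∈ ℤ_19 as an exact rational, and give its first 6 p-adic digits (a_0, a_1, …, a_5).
Σ a^n = 1/(1 − a) = -1/19493;  first 6 digits = (1, 0, 16, 2, 9, 1)

v_19(a) = 2 ≥ 1, so the series converges in ℤ_19 to 1/(1 − a) = 1/(1 − 19494) = -1/19493. Expand this rational in ℤ_19: compute digits iteratively via d_i = x_i mod 19, x_{i+1} = (x_i − d_i)/19. The first 6 digits are (1, 0, 16, 2, 9, 1).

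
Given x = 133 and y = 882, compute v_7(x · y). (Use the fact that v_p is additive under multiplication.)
v_7(117306) = 3

v_p(x) = 1 (factor: 133 = 7^1 · 19); v_p(y) = 2 (factor: 882 = 7^2 · 18). Additivity: v_p(xy) = v_p(x) + v_p(y) = 1 + 2 = 3. (Direct check: xy = 117306 = 7^3 · (342).)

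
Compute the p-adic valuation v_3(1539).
v_3(1539) = 4

v_3(n) is the largest exponent k such that 3^k divides n. Factor out: 1539 = 3^4 · 19. (Sign doesn't affect v_p.) So v_3(1539) = 4.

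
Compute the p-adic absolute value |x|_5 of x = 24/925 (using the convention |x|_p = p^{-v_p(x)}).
|24/925|_5 = 25

Step 1 — compute v_5(x) by factoring powers of 5 out of the numerator and denominator: v_5(24/925) = -2. Step 2 — apply |x|_p = p^{-v_p(x)} = 5^{2} = 25.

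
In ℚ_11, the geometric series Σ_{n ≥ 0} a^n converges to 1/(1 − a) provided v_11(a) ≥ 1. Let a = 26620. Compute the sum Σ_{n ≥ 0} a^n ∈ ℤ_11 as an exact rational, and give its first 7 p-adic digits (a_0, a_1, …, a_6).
Σ a^n = 1/(1 − a) = -1/26619;  first 7 digits = (1, 0, 0, 9, 1, 0, 4)

v_11(a) = 3 ≥ 1, so the series converges in ℤ_11 to 1/(1 − a) = 1/(1 − 26620) = -1/26619. Expand this rational in ℤ_11: compute digits iteratively via d_i = x_i mod 11, x_{i+1} = (x_i − d_i)/11. The first 7 digits are (1, 0, 0, 9, 1, 0, 4).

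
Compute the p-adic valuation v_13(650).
v_13(650) = 1

v_13(n) is the largest exponent k such that 13^k divides n. Factor out: 650 = 13^1 · 50. (Sign doesn't affect v_p.) So v_13(650) = 1.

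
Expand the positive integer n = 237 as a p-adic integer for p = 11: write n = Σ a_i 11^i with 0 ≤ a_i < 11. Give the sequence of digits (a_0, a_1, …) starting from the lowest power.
(a_0, a_1, …) = (6, 10, 1)

Repeated division by 11 gives the digits low-to-high: 237 = 6 + 10·11^1 + 1·11^2. Digit sequence: (6, 10, 1).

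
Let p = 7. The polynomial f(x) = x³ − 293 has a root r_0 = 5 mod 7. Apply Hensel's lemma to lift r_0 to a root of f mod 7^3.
r_2 = 215 (mod 343)

Hensel: r_{i+1} = r_i − f(r_i)/f′(r_i) mod 7^{i+2}, where f′(x) = 3x². Iterate:
  r_0 = 5 (mod 7)
  r_1 = 19 (mod 49)
  r_2 = 215 (mod 343)
Final: r = 215 with f(r) ≡ 0 mod 7^3.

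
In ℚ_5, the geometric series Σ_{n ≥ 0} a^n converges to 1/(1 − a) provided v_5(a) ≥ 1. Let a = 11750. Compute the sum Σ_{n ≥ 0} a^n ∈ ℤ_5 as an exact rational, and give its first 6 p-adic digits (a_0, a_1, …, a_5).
Σ a^n = 1/(1 − a) = -1/11749;  first 6 digits = (1, 0, 0, 4, 3, 3)

v_5(a) = 3 ≥ 1, so the series converges in ℤ_5 to 1/(1 − a) = 1/(1 − 11750) = -1/11749. Expand this rational in ℤ_5: compute digits iteratively via d_i = x_i mod 5, x_{i+1} = (x_i − d_i)/5. The first 6 digits are (1, 0, 0, 4, 3, 3).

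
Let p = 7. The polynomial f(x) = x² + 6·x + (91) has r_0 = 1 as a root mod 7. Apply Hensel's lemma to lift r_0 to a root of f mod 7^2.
r_1 = 1 (mod 49)

Hensel: r_{i+1} = r_i − f(r_i)·(f′(r_i))^{-1} mod 7^{i+2}, f′(x) = 2x + 6. Iterate:
  r_0 = 1 (mod 7)
  r_1 = 1 (mod 49)
Final: r = 1 satisfies f(r) ≡ 0 mod 7^2.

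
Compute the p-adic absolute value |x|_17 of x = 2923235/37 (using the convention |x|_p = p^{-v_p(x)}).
|2923235/37|_17 = 1/83521

Step 1 — compute v_17(x) by factoring powers of 17 out of the numerator and denominator: v_17(2923235/37) = 4. Step 2 — apply |x|_p = p^{-v_p(x)} = 17^{-4} = 1/83521.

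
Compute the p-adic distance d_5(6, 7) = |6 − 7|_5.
d_5(6, 7) = 1

Step 1 — x − y = 6 − 7 = -1. Step 2 — v_5(-1) = 0 (factor: -1 = −(5^0 · 1); the sign does not affect v_p). Step 3 — |x − y|_5 = 5^{0} = 1.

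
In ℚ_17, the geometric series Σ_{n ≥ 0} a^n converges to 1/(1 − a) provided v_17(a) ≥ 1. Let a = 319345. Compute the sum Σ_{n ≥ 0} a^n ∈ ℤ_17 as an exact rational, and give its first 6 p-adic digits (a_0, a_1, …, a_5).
Σ a^n = 1/(1 − a) = -1/319344;  first 6 digits = (1, 0, 0, 14, 3, 0)

v_17(a) = 3 ≥ 1, so the series converges in ℤ_17 to 1/(1 − a) = 1/(1 − 319345) = -1/319344. Expand this rational in ℤ_17: compute digits iteratively via d_i = x_i mod 17, x_{i+1} = (x_i − d_i)/17. The first 6 digits are (1, 0, 0, 14, 3, 0).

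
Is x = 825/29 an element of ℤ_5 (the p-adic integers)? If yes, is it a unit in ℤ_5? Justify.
x ∈ ℤ_5 but not a unit; v_5(x) = 2 > 0

ℤ_5 = {x ∈ ℚ_5 : v_5(x) ≥ 0} and ℤ_5^× = {x ∈ ℤ_5 : v_5(x) = 0}. Here v_5(825/29) = v_5(num) − v_5(den) = 2; compare against these criteria.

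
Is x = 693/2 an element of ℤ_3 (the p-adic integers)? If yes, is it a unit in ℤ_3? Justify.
x ∈ ℤ_3 but not a unit; v_3(x) = 2 > 0

ℤ_3 = {x ∈ ℚ_3 : v_3(x) ≥ 0} and ℤ_3^× = {x ∈ ℤ_3 : v_3(x) = 0}. Here v_3(693/2) = v_3(num) − v_3(den) = 2; compare against these criteria.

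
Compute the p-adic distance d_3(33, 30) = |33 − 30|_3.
d_3(33, 30) = 1/3

Step 1 — x − y = 33 − 30 = 3. Step 2 — v_3(3) = 1 (factor: 3 = (3^1 · 1); the sign does not affect v_p). Step 3 — |x − y|_3 = 3^{-1} = 1/3.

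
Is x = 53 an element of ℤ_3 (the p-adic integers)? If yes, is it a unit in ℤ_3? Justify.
x ∈ ℤ_3^× (unit); v_3(x) = 0

ℤ_3 = {x ∈ ℚ_3 : v_3(x) ≥ 0} and ℤ_3^× = {x ∈ ℤ_3 : v_3(x) = 0}. Here v_3(53) = v_3(num) − v_3(den) = 0; compare against these criteria.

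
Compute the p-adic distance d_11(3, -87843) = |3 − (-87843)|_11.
d_11(3, -87843) = 1/14641

Step 1 — x − y = 3 − (-87843) = 87846. Step 2 — v_11(87846) = 4 (factor: 87846 = (11^4 · 6); the sign does not affect v_p). Step 3 — |x − y|_11 = 11^{-4} = 1/14641.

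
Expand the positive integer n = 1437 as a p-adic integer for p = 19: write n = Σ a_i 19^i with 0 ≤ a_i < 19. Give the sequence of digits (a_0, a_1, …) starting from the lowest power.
(a_0, a_1, …) = (12, 18, 3)

Repeated division by 19 gives the digits low-to-high: 1437 = 12 + 18·19^1 + 3·19^2. Digit sequence: (12, 18, 3).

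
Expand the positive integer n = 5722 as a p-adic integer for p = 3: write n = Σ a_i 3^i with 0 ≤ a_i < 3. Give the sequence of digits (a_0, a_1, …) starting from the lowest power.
(a_0, a_1, …) = (1, 2, 2, 1, 1, 2, 1, 2)

Repeated division by 3 gives the digits low-to-high: 5722 = 1 + 2·3^1 + 2·3^2 + 1·3^3 + 1·3^4 + 2·3^5 + 1·3^6 + 2·3^7. Digit sequence: (1, 2, 2, 1, 1, 2, 1, 2).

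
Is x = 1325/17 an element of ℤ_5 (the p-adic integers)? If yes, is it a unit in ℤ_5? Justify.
x ∈ ℤ_5 but not a unit; v_5(x) = 2 > 0

ℤ_5 = {x ∈ ℚ_5 : v_5(x) ≥ 0} and ℤ_5^× = {x ∈ ℤ_5 : v_5(x) = 0}. Here v_5(1325/17) = v_5(num) − v_5(den) = 2; compare against these criteria.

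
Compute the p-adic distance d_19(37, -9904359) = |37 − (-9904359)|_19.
d_19(37, -9904359) = 1/2476099

Step 1 — x − y = 37 − (-9904359) = 9904396. Step 2 — v_19(9904396) = 5 (factor: 9904396 = (19^5 · 4); the sign does not affect v_p). Step 3 — |x − y|_19 = 19^{-5} = 1/2476099.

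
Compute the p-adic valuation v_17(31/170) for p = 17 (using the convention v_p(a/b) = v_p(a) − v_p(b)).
v_17(31/170) = -1

Factor powers of 17 from the numerator and denominator of the reduced fraction: 31 = 17^0 · 31 and 170 = 17^1 · 10. Apply v_p(a/b) = v_p(a) − v_p(b): v_17(31/170) = 0 − 1 = -1.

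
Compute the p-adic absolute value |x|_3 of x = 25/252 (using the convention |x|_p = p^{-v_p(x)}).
|25/252|_3 = 9

Step 1 — compute v_3(x) by factoring powers of 3 out of the numerator and denominator: v_3(25/252) = -2. Step 2 — apply |x|_p = p^{-v_p(x)} = 3^{2} = 9.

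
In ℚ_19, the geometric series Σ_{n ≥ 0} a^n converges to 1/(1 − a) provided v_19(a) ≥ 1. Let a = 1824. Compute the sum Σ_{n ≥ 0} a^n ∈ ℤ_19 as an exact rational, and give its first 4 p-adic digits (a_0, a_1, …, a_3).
Σ a^n = 1/(1 − a) = -1/1823;  first 4 digits = (1, 1, 6, 11)

v_19(a) = 1 ≥ 1, so the series converges in ℤ_19 to 1/(1 − a) = 1/(1 − 1824) = -1/1823. Expand this rational in ℤ_19: compute digits iteratively via d_i = x_i mod 19, x_{i+1} = (x_i − d_i)/19. The first 4 digits are (1, 1, 6, 11).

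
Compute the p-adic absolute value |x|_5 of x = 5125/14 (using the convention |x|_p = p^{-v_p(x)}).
|5125/14|_5 = 1/125

Step 1 — compute v_5(x) by factoring powers of 5 out of the numerator and denominator: v_5(5125/14) = 3. Step 2 — apply |x|_p = p^{-v_p(x)} = 5^{-3} = 1/125.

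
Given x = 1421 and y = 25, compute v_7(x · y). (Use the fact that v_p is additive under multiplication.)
v_7(35525) = 2

v_p(x) = 2 (factor: 1421 = 7^2 · 29); v_p(y) = 0 (factor: 25 = 7^0 · 25). Additivity: v_p(xy) = v_p(x) + v_p(y) = 2 + 0 = 2. (Direct check: xy = 35525 = 7^2 · (725).)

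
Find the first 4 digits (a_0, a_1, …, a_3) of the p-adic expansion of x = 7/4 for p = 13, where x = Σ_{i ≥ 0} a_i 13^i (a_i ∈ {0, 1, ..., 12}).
(a_0, …, a_3) = (5, 3, 3, 3)

v_13(7/4) = 0 (numerator and denominator both coprime to 13), so x ∈ ℤ_13^×. Compute digits iteratively via a_i = x_i mod 13, x_{i+1} = (x_i − a_i)/13, with x_0 = x:
  x_0 = 7/4;  a_0 = 5;  x_1 = (x_0 − 5)/13 = -1/4
  x_1 = -1/4;  a_1 = 3;  x_2 = (x_1 − 3)/13 = -1/4
  x_2 = -1/4;  a_2 = 3;  x_3 = (x_2 − 3)/13 = -1/4
  x_3 = -1/4;  a_3 = 3;  x_4 = (x_3 − 3)/13 = -1/4
Digits: (5, 3, 3, 3).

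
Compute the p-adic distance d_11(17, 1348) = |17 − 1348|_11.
d_11(17, 1348) = 1/1331

Step 1 — x − y = 17 − 1348 = -1331. Step 2 — v_11(-1331) = 3 (factor: -1331 = −(11^3 · 1); the sign does not affect v_p). Step 3 — |x − y|_11 = 11^{-3} = 1/1331.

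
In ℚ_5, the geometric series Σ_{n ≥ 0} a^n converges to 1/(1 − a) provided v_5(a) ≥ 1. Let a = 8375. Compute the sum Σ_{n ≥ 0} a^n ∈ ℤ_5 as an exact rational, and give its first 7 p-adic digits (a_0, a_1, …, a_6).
Σ a^n = 1/(1 − a) = -1/8374;  first 7 digits = (1, 0, 0, 2, 3, 2, 4)

v_5(a) = 3 ≥ 1, so the series converges in ℤ_5 to 1/(1 − a) = 1/(1 − 8375) = -1/8374. Expand this rational in ℤ_5: compute digits iteratively via d_i = x_i mod 5, x_{i+1} = (x_i − d_i)/5. The first 7 digits are (1, 0, 0, 2, 3, 2, 4).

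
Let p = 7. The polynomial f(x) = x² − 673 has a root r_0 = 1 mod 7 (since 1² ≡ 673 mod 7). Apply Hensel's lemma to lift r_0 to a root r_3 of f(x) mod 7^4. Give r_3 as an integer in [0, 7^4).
r_3 = 141 (mod 2401)

Hensel's recurrence: r_{i+1} = r_i − f(r_i)·(f′(r_i))^{-1} mod 7^{i+2}, with f′(x) = 2x. Iterate:
  r_0 = 1 (mod 7)
  r_1 = 43 (mod 49)
  r_2 = 141 (mod 343)
  r_3 = 141 (mod 2401)
Final: r_3 = 141, and one checks f(r_3) ≡ 0 mod 7^4.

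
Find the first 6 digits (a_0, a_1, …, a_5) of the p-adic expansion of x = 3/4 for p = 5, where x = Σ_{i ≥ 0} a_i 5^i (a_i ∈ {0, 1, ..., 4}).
(a_0, …, a_5) = (2, 1, 1, 1, 1, 1)

v_5(3/4) = 0 (numerator and denominator both coprime to 5), so x ∈ ℤ_5^×. Compute digits iteratively via a_i = x_i mod 5, x_{i+1} = (x_i − a_i)/5, with x_0 = x:
  x_0 = 3/4;  a_0 = 2;  x_1 = (x_0 − 2)/5 = -1/4
  x_1 = -1/4;  a_1 = 1;  x_2 = (x_1 − 1)/5 = -1/4
  x_2 = -1/4;  a_2 = 1;  x_3 = (x_2 − 1)/5 = -1/4
  x_3 = -1/4;  a_3 = 1;  x_4 = (x_3 − 1)/5 = -1/4
  x_4 = -1/4;  a_4 = 1;  x_5 = (x_4 − 1)/5 = -1/4
  x_5 = -1/4;  a_5 = 1;  x_6 = (x_5 − 1)/5 = -1/4
Digits: (2, 1, 1, 1, 1, 1).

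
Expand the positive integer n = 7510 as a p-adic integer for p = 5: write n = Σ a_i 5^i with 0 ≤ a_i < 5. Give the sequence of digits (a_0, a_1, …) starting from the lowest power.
(a_0, a_1, …) = (0, 2, 0, 0, 2, 2)

Repeated division by 5 gives the digits low-to-high: 7510 = 2·5^1 + 2·5^4 + 2·5^5. Digit sequence: (0, 2, 0, 0, 2, 2).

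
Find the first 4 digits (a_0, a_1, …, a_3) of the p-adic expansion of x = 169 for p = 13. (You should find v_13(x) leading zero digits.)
(a_0, …, a_3) = (0, 0, 1, 0)

v_13(169) = 2, so a_0 = ... = a_1 = 0. Factor out: x = 13^2 · u with u = 1 a unit in ℤ_13. Expand u iteratively via a_{v+i} = u_i mod 13, u_{i+1} = (u_i − a_{v+i})/13:
  u_0 = 1;  a_2 = 1;  u_1 = (u_0 − 1)/13 = 0
  u_1 = 0;  a_3 = 0;  u_2 = (u_1 − 0)/13 = 0
Digits: (0, 0, 1, 0).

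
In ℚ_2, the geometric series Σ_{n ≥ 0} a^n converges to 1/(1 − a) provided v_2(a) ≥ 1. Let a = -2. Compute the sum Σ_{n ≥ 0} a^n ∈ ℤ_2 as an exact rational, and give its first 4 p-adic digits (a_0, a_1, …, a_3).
Σ a^n = 1/(1 − a) = 1/3;  first 4 digits = (1, 1, 0, 1)

v_2(a) = 1 ≥ 1, so the series converges in ℤ_2 to 1/(1 − a) = 1/(1 − (-2)) = 1/3. Expand this rational in ℤ_2: compute digits iteratively via d_i = x_i mod 2, x_{i+1} = (x_i − d_i)/2. The first 4 digits are (1, 1, 0, 1).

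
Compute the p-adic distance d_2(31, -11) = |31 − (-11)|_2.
d_2(31, -11) = 1/2

Step 1 — x − y = 31 − (-11) = 42. Step 2 — v_2(42) = 1 (factor: 42 = (2^1 · 21); the sign does not affect v_p). Step 3 — |x − y|_2 = 2^{-1} = 1/2.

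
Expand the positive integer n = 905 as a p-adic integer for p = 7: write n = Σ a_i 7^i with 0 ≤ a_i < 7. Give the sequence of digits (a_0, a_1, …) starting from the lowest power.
(a_0, a_1, …) = (2, 3, 4, 2)

Repeated division by 7 gives the digits low-to-high: 905 = 2 + 3·7^1 + 4·7^2 + 2·7^3. Digit sequence: (2, 3, 4, 2).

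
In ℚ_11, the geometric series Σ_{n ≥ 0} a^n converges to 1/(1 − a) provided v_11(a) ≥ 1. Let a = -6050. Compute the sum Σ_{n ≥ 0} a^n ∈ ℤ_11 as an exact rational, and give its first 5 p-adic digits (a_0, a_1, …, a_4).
Σ a^n = 1/(1 − a) = 1/6051;  first 5 digits = (1, 0, 5, 6, 2)

v_11(a) = 2 ≥ 1, so the series converges in ℤ_11 to 1/(1 − a) = 1/(1 − (-6050)) = 1/6051. Expand this rational in ℤ_11: compute digits iteratively via d_i = x_i mod 11, x_{i+1} = (x_i − d_i)/11. The first 5 digits are (1, 0, 5, 6, 2).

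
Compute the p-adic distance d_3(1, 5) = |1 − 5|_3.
d_3(1, 5) = 1

Step 1 — x − y = 1 − 5 = -4. Step 2 — v_3(-4) = 0 (factor: -4 = −(3^0 · 4); the sign does not affect v_p). Step 3 — |x − y|_3 = 3^{0} = 1.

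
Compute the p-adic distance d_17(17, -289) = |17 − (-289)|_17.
d_17(17, -289) = 1/17

Step 1 — x − y = 17 − (-289) = 306. Step 2 — v_17(306) = 1 (factor: 306 = (17^1 · 18); the sign does not affect v_p). Step 3 — |x − y|_17 = 17^{-1} = 1/17.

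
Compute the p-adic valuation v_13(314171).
v_13(314171) = 4

v_13(n) is the largest exponent k such that 13^k divides n. Factor out: 314171 = 13^4 · 11. (Sign doesn't affect v_p.) So v_13(314171) = 4.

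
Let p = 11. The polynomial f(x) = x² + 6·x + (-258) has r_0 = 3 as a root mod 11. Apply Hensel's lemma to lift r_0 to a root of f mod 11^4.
r_3 = 2896 (mod 14641)

Hensel: r_{i+1} = r_i − f(r_i)·(f′(r_i))^{-1} mod 11^{i+2}, f′(x) = 2x + 6. Iterate:
  r_0 = 3 (mod 11)
  r_1 = 113 (mod 121)
  r_2 = 234 (mod 1331)
  r_3 = 2896 (mod 14641)
Final: r = 2896 satisfies f(r) ≡ 0 mod 11^4.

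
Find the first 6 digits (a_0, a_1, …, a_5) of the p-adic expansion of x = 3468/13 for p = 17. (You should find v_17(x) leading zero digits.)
(a_0, …, a_5) = (0, 0, 14, 11, 15, 3)

v_17(3468/13) = 2, so a_0 = ... = a_1 = 0. Factor out: x = 17^2 · u with u = 12/13 a unit in ℤ_17. Expand u iteratively via a_{v+i} = u_i mod 17, u_{i+1} = (u_i − a_{v+i})/17:
  u_0 = 12/13;  a_2 = 14;  u_1 = (u_0 − 14)/17 = -10/13
  u_1 = -10/13;  a_3 = 11;  u_2 = (u_1 − 11)/17 = -9/13
  u_2 = -9/13;  a_4 = 15;  u_3 = (u_2 − 15)/17 = -12/13
  u_3 = -12/13;  a_5 = 3;  u_4 = (u_3 − 3)/17 = -3/13
Digits: (0, 0, 14, 11, 15, 3).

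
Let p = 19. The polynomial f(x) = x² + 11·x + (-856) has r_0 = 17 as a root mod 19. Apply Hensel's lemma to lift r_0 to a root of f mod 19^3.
r_2 = 3475 (mod 6859)

Hensel: r_{i+1} = r_i − f(r_i)·(f′(r_i))^{-1} mod 19^{i+2}, f′(x) = 2x + 11. Iterate:
  r_0 = 17 (mod 19)
  r_1 = 226 (mod 361)
  r_2 = 3475 (mod 6859)
Final: r = 3475 satisfies f(r) ≡ 0 mod 19^3.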